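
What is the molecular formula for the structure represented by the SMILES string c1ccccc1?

C6H6

Heavy atoms from the SMILES: 6 C.
Implicit hydrogens by atom environment:
  6 × C (aromatic): 1 H each → 6
  Total hydrogens = 6.
Molecular formula: C6H6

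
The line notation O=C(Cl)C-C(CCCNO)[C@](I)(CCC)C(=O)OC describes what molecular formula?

C12H21ClINO4

Heavy atoms from the SMILES: 12 C, 1 Cl, 1 I, 1 N, 4 O.
Implicit hydrogens by atom environment:
  6 × C: 2 H each → 12
  3 × C: no H
  3 × O: no H
  2 × C: 3 H each → 6
  1 × C: 1 H
  1 × Cl: no H
  1 × I: no H
  1 × N: 1 H
  1 × O: 1 H
  Total hydrogens = 21.
Molecular formula: C12H21ClINO4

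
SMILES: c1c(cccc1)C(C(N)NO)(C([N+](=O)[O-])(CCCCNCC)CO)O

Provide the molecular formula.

Heavy atoms from the SMILES: 16 C, 4 N, 5 O.
Implicit hydrogens by atom environment:
  6 × C: 2 H each → 12
  5 × C (aromatic): 1 H each → 5
  3 × O: 1 H each → 3
  2 × C: no H
  2 × N: 1 H each → 2
  1 × C: 3 H
  1 × C: 1 H
  1 × C (aromatic): no H
  1 × N: 2 H
  1 × N (charge +1): no H
  1 × O: no H
  1 × O (charge -1): no H
  Total hydrogens = 28.
Molecular formula: C16H28N4O5

C16H28N4O5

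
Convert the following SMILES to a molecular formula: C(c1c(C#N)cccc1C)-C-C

C11H13N

Heavy atoms from the SMILES: 11 C, 1 N.
Implicit hydrogens by atom environment:
  3 × C (aromatic): 1 H each → 3
  3 × C (aromatic): no H
  2 × C: 3 H each → 6
  2 × C: 2 H each → 4
  1 × C: no H
  1 × N: no H
  Total hydrogens = 13.
Molecular formula: C11H13N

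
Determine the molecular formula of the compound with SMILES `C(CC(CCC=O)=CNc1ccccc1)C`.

C14H19NO

Heavy atoms from the SMILES: 14 C, 1 N, 1 O.
Implicit hydrogens by atom environment:
  5 × C (aromatic): 1 H each → 5
  4 × C: 2 H each → 8
  2 × C: 1 H each → 2
  1 × C: 3 H
  1 × C: no H
  1 × C (aromatic): no H
  1 × N: 1 H
  1 × O: no H
  Total hydrogens = 19.
Molecular formula: C14H19NO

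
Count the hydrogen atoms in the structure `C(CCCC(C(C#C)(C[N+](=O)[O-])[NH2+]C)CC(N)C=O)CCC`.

30

Hydrogens are implicit in SMILES; fill each atom to its normal valence:
  8 × C: 2 H each → 16
  4 × C: 1 H each → 4
  2 × C: 3 H each → 6
  2 × C: no H
  2 × O: no H
  1 × N: 2 H
  1 × N (charge +1): 2 H
  1 × N (charge +1): no H
  1 × O (charge -1): no H
  Total hydrogens = 30.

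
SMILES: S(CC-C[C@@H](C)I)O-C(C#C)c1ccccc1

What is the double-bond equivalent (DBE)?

Molecular formula from the SMILES: C14H17IOS.
DoU = (2C + 2 + N − H − X)/2 = (2·14 + 2 + 0 − 17 − 1)/2 = 12/2 = 6.
(Structurally: 1 ring(s) + 5 π bond(s) = 6.)

6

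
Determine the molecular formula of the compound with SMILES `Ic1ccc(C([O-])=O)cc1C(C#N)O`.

C9H5INO3-

Heavy atoms from the SMILES: 9 C, 1 I, 1 N, 3 O.
Implicit hydrogens by atom environment:
  3 × C (aromatic): 1 H each → 3
  3 × C (aromatic): no H
  2 × C: no H
  1 × C: 1 H
  1 × I: no H
  1 × N: no H
  1 × O: 1 H
  1 × O: no H
  1 × O (charge -1): no H
  Total hydrogens = 5.
Net charge -1.
Molecular formula: C9H5INO3-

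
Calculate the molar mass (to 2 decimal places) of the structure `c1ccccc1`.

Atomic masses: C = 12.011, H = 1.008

Molecular formula: C6H6.
M = 6×12.011 + 6×1.008 = 78.11 g/mol.

78.11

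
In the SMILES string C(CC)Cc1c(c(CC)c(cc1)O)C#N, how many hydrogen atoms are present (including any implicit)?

17

Hydrogens are implicit in SMILES; fill each atom to its normal valence:
  4 × C: 2 H each → 8
  4 × C (aromatic): no H
  2 × C: 3 H each → 6
  2 × C (aromatic): 1 H each → 2
  1 × C: no H
  1 × N: no H
  1 × O: 1 H
  Total hydrogens = 17.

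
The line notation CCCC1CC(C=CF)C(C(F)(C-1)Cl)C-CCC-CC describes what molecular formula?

Heavy atoms from the SMILES: 17 C, 1 Cl, 2 F.
Implicit hydrogens by atom environment:
  9 × C: 2 H each → 18
  5 × C: 1 H each → 5
  2 × C: 3 H each → 6
  2 × F: no H
  1 × C: no H
  1 × Cl: no H
  Total hydrogens = 29.
Molecular formula: C17H29ClF2

C17H29ClF2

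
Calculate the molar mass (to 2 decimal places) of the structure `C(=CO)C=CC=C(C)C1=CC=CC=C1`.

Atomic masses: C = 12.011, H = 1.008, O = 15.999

186.25

Molecular formula: C13H14O.
M = 13×12.011 + 14×1.008 + 1×15.999 = 186.25 g/mol.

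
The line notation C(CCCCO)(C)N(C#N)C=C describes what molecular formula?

C9H16N2O

Heavy atoms from the SMILES: 9 C, 2 N, 1 O.
Implicit hydrogens by atom environment:
  5 × C: 2 H each → 10
  2 × C: 1 H each → 2
  2 × N: no H
  1 × C: 3 H
  1 × C: no H
  1 × O: 1 H
  Total hydrogens = 16.
Molecular formula: C9H16N2O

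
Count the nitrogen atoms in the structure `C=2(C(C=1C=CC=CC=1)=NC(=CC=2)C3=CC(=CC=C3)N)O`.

The symbol for nitrogen appears 2 times in the SMILES.

2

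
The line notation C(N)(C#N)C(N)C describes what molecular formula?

Heavy atoms from the SMILES: 4 C, 3 N.
Implicit hydrogens by atom environment:
  2 × C: 1 H each → 2
  2 × N: 2 H each → 4
  1 × C: 3 H
  1 × C: no H
  1 × N: no H
  Total hydrogens = 9.
Molecular formula: C4H9N3

C4H9N3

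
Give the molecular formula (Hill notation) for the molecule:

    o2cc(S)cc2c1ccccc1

C10H8OS

Heavy atoms from the SMILES: 10 C, 1 O, 1 S.
Implicit hydrogens by atom environment:
  7 × C (aromatic): 1 H each → 7
  3 × C (aromatic): no H
  1 × O (aromatic): no H
  1 × S: 1 H
  Total hydrogens = 8.
Molecular formula: C10H8OS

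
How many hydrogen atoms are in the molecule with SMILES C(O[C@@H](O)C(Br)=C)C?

9

Hydrogens are implicit in SMILES; fill each atom to its normal valence:
  2 × C: 2 H each → 4
  1 × Br: no H
  1 × C: 3 H
  1 × C: 1 H
  1 × C: no H
  1 × O: 1 H
  1 × O: no H
  Total hydrogens = 9.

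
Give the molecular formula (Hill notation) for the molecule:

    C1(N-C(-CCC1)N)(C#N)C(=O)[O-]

Heavy atoms from the SMILES: 7 C, 3 N, 2 O.
Implicit hydrogens by atom environment:
  3 × C: 2 H each → 6
  3 × C: no H
  1 × C: 1 H
  1 × N: 2 H
  1 × N: 1 H
  1 × N: no H
  1 × O: no H
  1 × O (charge -1): no H
  Total hydrogens = 10.
Net charge -1.
Molecular formula: C7H10N3O2-

C7H10N3O2-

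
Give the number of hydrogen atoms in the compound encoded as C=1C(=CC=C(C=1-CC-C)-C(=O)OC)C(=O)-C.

16

Hydrogens are implicit in SMILES; fill each atom to its normal valence:
  3 × C: 3 H each → 9
  3 × C (aromatic): 1 H each → 3
  3 × C (aromatic): no H
  3 × O: no H
  2 × C: 2 H each → 4
  2 × C: no H
  Total hydrogens = 16.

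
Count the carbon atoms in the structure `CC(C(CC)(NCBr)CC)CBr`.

The symbol for carbon appears 9 times in the SMILES.

9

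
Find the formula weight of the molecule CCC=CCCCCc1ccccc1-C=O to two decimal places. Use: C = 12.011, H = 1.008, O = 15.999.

Molecular formula: C15H20O.
M = 15×12.011 + 20×1.008 + 1×15.999 = 216.32 g/mol.

216.32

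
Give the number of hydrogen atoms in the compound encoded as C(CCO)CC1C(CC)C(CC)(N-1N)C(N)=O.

25

Hydrogens are implicit in SMILES; fill each atom to its normal valence:
  6 × C: 2 H each → 12
  2 × C: 3 H each → 6
  2 × C: 1 H each → 2
  2 × C: no H
  2 × N: 2 H each → 4
  1 × N: no H
  1 × O: 1 H
  1 × O: no H
  Total hydrogens = 25.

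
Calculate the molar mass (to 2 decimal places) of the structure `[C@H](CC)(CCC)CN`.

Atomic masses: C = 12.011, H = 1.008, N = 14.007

115.22

Molecular formula: C7H17N.
M = 7×12.011 + 17×1.008 + 1×14.007 = 115.22 g/mol.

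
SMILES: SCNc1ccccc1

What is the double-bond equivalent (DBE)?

Molecular formula from the SMILES: C7H9NS.
DoU = (2C + 2 + N − H − X)/2 = (2·7 + 2 + 1 − 9 − 0)/2 = 8/2 = 4.
(Structurally: 1 ring(s) + 3 π bond(s) = 4.)

4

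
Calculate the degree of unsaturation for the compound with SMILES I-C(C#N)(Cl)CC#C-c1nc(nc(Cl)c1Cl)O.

8

Molecular formula from the SMILES: C9H3Cl3IN3O.
DoU = (2C + 2 + N − H − X)/2 = (2·9 + 2 + 3 − 3 − 4)/2 = 16/2 = 8.
(Structurally: 1 ring(s) + 7 π bond(s) = 8.)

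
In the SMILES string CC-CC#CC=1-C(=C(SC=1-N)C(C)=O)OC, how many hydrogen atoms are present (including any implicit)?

Hydrogens are implicit in SMILES; fill each atom to its normal valence:
  4 × C (aromatic): no H
  3 × C: 3 H each → 9
  3 × C: no H
  2 × C: 2 H each → 4
  2 × O: no H
  1 × N: 2 H
  1 × S (aromatic): no H
  Total hydrogens = 15.

15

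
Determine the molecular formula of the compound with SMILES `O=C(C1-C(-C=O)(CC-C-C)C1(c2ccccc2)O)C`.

C16H20O3

Heavy atoms from the SMILES: 16 C, 3 O.
Implicit hydrogens by atom environment:
  5 × C (aromatic): 1 H each → 5
  3 × C: 2 H each → 6
  3 × C: no H
  2 × C: 3 H each → 6
  2 × C: 1 H each → 2
  2 × O: no H
  1 × C (aromatic): no H
  1 × O: 1 H
  Total hydrogens = 20.
Molecular formula: C16H20O3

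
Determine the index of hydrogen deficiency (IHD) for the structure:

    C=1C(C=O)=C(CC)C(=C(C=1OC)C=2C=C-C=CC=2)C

9

Molecular formula from the SMILES: C17H18O2.
DoU = (2C + 2 + N − H − X)/2 = (2·17 + 2 + 0 − 18 − 0)/2 = 18/2 = 9.
(Structurally: 2 ring(s) + 7 π bond(s) = 9.)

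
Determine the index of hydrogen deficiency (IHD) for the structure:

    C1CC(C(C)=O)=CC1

Molecular formula from the SMILES: C7H10O.
DoU = (2C + 2 + N − H − X)/2 = (2·7 + 2 + 0 − 10 − 0)/2 = 6/2 = 3.
(Structurally: 1 ring(s) + 2 π bond(s) = 3.)

3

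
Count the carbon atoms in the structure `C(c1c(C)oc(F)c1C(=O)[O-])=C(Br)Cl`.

The symbol for carbon appears 8 times in the SMILES. Lowercase c denotes aromatic carbon and counts toward C.

8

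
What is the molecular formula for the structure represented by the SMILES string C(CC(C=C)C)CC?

Heavy atoms from the SMILES: 8 C.
Implicit hydrogens by atom environment:
  4 × C: 2 H each → 8
  2 × C: 3 H each → 6
  2 × C: 1 H each → 2
  Total hydrogens = 16.
Molecular formula: C8H16

C8H16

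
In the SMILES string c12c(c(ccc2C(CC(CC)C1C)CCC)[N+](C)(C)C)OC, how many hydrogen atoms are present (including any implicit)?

34

Hydrogens are implicit in SMILES; fill each atom to its normal valence:
  7 × C: 3 H each → 21
  4 × C: 2 H each → 8
  4 × C (aromatic): no H
  3 × C: 1 H each → 3
  2 × C (aromatic): 1 H each → 2
  1 × N (charge +1): no H
  1 × O: no H
  Total hydrogens = 34.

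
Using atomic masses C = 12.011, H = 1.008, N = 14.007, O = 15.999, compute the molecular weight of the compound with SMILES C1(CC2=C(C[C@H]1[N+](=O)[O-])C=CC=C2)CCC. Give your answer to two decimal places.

Molecular formula: C13H17NO2.
M = 13×12.011 + 17×1.008 + 1×14.007 + 2×15.999 = 219.28 g/mol.

219.28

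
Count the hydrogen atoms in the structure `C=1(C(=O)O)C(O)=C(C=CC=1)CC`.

Hydrogens are implicit in SMILES; fill each atom to its normal valence:
  3 × C (aromatic): 1 H each → 3
  3 × C (aromatic): no H
  2 × O: 1 H each → 2
  1 × C: 3 H
  1 × C: 2 H
  1 × C: no H
  1 × O: no H
  Total hydrogens = 10.

10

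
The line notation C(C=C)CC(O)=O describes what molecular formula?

Heavy atoms from the SMILES: 5 C, 2 O.
Implicit hydrogens by atom environment:
  3 × C: 2 H each → 6
  1 × C: 1 H
  1 × C: no H
  1 × O: 1 H
  1 × O: no H
  Total hydrogens = 8.
Molecular formula: C5H8O2

C5H8O2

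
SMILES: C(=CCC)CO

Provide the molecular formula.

Heavy atoms from the SMILES: 5 C, 1 O.
Implicit hydrogens by atom environment:
  2 × C: 2 H each → 4
  2 × C: 1 H each → 2
  1 × C: 3 H
  1 × O: 1 H
  Total hydrogens = 10.
Molecular formula: C5H10O

C5H10O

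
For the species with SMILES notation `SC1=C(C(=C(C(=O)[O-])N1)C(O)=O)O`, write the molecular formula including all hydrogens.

C6H4NO5S-

Heavy atoms from the SMILES: 6 C, 1 N, 5 O, 1 S.
Implicit hydrogens by atom environment:
  4 × C (aromatic): no H
  2 × C: no H
  2 × O: 1 H each → 2
  2 × O: no H
  1 × N (aromatic): 1 H
  1 × O (charge -1): no H
  1 × S: 1 H
  Total hydrogens = 4.
Net charge -1.
Molecular formula: C6H4NO5S-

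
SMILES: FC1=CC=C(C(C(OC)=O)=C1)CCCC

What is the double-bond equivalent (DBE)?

5

Molecular formula from the SMILES: C12H15FO2.
DoU = (2C + 2 + N − H − X)/2 = (2·12 + 2 + 0 − 15 − 1)/2 = 10/2 = 5.
(Structurally: 1 ring(s) + 4 π bond(s) = 5.)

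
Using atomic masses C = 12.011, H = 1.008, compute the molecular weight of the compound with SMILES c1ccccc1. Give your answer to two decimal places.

Molecular formula: C6H6.
M = 6×12.011 + 6×1.008 = 78.11 g/mol.

78.11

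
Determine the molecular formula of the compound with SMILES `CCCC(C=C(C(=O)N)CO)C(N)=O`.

C9H16N2O3

Heavy atoms from the SMILES: 9 C, 2 N, 3 O.
Implicit hydrogens by atom environment:
  3 × C: 2 H each → 6
  3 × C: no H
  2 × C: 1 H each → 2
  2 × N: 2 H each → 4
  2 × O: no H
  1 × C: 3 H
  1 × O: 1 H
  Total hydrogens = 16.
Molecular formula: C9H16N2O3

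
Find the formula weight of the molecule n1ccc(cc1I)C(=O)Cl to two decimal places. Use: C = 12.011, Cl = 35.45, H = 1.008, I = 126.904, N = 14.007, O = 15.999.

Molecular formula: C6H3ClINO.
M = 6×12.011 + 1×35.45 + 3×1.008 + 1×126.904 + 1×14.007 + 1×15.999 = 267.45 g/mol.

267.45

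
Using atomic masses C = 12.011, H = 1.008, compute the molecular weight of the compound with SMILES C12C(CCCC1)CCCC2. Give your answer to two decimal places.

Molecular formula: C10H18.
M = 10×12.011 + 18×1.008 = 138.25 g/mol.

138.25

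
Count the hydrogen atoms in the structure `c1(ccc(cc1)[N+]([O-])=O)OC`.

7

Hydrogens are implicit in SMILES; fill each atom to its normal valence:
  4 × C (aromatic): 1 H each → 4
  2 × C (aromatic): no H
  2 × O: no H
  1 × C: 3 H
  1 × N (charge +1): no H
  1 × O (charge -1): no H
  Total hydrogens = 7.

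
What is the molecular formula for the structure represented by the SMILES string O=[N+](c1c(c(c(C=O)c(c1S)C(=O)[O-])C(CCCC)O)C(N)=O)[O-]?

C14H15N2O7S-

Heavy atoms from the SMILES: 14 C, 2 N, 7 O, 1 S.
Implicit hydrogens by atom environment:
  6 × C (aromatic): no H
  4 × O: no H
  3 × C: 2 H each → 6
  2 × C: 1 H each → 2
  2 × C: no H
  2 × O (charge -1): no H
  1 × C: 3 H
  1 × N: 2 H
  1 × N (charge +1): no H
  1 × O: 1 H
  1 × S: 1 H
  Total hydrogens = 15.
Net charge -1.
Molecular formula: C14H15N2O7S-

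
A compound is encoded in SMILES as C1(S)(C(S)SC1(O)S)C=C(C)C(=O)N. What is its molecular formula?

Heavy atoms from the SMILES: 7 C, 1 N, 2 O, 4 S.
Implicit hydrogens by atom environment:
  4 × C: no H
  3 × S: 1 H each → 3
  2 × C: 1 H each → 2
  1 × C: 3 H
  1 × N: 2 H
  1 × O: 1 H
  1 × O: no H
  1 × S: no H
  Total hydrogens = 11.
Molecular formula: C7H11NO2S4

C7H11NO2S4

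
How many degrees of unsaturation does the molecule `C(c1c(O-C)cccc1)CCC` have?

Molecular formula from the SMILES: C11H16O.
DoU = (2C + 2 + N − H − X)/2 = (2·11 + 2 + 0 − 16 − 0)/2 = 8/2 = 4.
(Structurally: 1 ring(s) + 3 π bond(s) = 4.)

4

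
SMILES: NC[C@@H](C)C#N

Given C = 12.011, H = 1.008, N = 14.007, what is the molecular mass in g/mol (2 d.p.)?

Molecular formula: C4H8N2.
M = 4×12.011 + 8×1.008 + 2×14.007 = 84.12 g/mol.

84.12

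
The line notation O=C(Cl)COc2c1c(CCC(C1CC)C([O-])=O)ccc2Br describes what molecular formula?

C15H15BrClO4-

Heavy atoms from the SMILES: 1 Br, 15 C, 1 Cl, 4 O.
Implicit hydrogens by atom environment:
  4 × C: 2 H each → 8
  4 × C (aromatic): no H
  3 × O: no H
  2 × C (aromatic): 1 H each → 2
  2 × C: 1 H each → 2
  2 × C: no H
  1 × Br: no H
  1 × C: 3 H
  1 × Cl: no H
  1 × O (charge -1): no H
  Total hydrogens = 15.
Net charge -1.
Molecular formula: C15H15BrClO4-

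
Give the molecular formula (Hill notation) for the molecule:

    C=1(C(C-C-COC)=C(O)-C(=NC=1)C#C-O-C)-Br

C12H14BrNO3

Heavy atoms from the SMILES: 1 Br, 12 C, 1 N, 3 O.
Implicit hydrogens by atom environment:
  4 × C (aromatic): no H
  3 × C: 2 H each → 6
  2 × C: 3 H each → 6
  2 × C: no H
  2 × O: no H
  1 × Br: no H
  1 × C (aromatic): 1 H
  1 × N (aromatic): no H
  1 × O: 1 H
  Total hydrogens = 14.
Molecular formula: C12H14BrNO3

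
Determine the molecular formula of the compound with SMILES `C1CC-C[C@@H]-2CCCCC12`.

Heavy atoms from the SMILES: 10 C.
Implicit hydrogens by atom environment:
  8 × C: 2 H each → 16
  2 × C: 1 H each → 2
  Total hydrogens = 18.
Molecular formula: C10H18

C10H18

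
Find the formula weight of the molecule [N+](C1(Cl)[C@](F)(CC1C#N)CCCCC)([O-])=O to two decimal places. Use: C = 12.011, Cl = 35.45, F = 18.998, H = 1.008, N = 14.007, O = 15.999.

Molecular formula: C10H14ClFN2O2.
M = 10×12.011 + 1×35.45 + 1×18.998 + 14×1.008 + 2×14.007 + 2×15.999 = 248.68 g/mol.

248.68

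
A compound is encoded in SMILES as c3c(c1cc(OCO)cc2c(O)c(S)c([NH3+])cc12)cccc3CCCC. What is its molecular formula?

Heavy atoms from the SMILES: 21 C, 1 N, 3 O, 1 S.
Implicit hydrogens by atom environment:
  9 × C (aromatic): no H
  7 × C (aromatic): 1 H each → 7
  4 × C: 2 H each → 8
  2 × O: 1 H each → 2
  1 × C: 3 H
  1 × N (charge +1): 3 H
  1 × O: no H
  1 × S: 1 H
  Total hydrogens = 24.
Net charge +1.
Molecular formula: C21H24NO3S+

C21H24NO3S+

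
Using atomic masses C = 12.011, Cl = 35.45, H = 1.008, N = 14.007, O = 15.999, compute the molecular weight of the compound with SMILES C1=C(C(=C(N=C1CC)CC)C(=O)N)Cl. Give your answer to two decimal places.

212.68

Molecular formula: C10H13ClN2O.
M = 10×12.011 + 1×35.45 + 13×1.008 + 2×14.007 + 1×15.999 = 212.68 g/mol.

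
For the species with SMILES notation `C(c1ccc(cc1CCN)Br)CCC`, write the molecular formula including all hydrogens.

C12H18BrN

Heavy atoms from the SMILES: 1 Br, 12 C, 1 N.
Implicit hydrogens by atom environment:
  5 × C: 2 H each → 10
  3 × C (aromatic): 1 H each → 3
  3 × C (aromatic): no H
  1 × Br: no H
  1 × C: 3 H
  1 × N: 2 H
  Total hydrogens = 18.
Molecular formula: C12H18BrN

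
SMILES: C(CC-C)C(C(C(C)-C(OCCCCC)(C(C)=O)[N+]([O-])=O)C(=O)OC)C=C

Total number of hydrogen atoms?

Hydrogens are implicit in SMILES; fill each atom to its normal valence:
  8 × C: 2 H each → 16
  5 × C: 3 H each → 15
  5 × O: no H
  4 × C: 1 H each → 4
  3 × C: no H
  1 × N (charge +1): no H
  1 × O (charge -1): no H
  Total hydrogens = 35.

35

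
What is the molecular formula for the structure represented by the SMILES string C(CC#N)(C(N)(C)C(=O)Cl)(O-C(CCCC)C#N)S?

C12H18ClN3O2S

Heavy atoms from the SMILES: 12 C, 1 Cl, 3 N, 2 O, 1 S.
Implicit hydrogens by atom environment:
  5 × C: no H
  4 × C: 2 H each → 8
  2 × C: 3 H each → 6
  2 × N: no H
  2 × O: no H
  1 × C: 1 H
  1 × Cl: no H
  1 × N: 2 H
  1 × S: 1 H
  Total hydrogens = 18.
Molecular formula: C12H18ClN3O2S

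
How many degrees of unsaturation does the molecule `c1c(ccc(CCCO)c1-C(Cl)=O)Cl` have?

Molecular formula from the SMILES: C10H10Cl2O2.
DoU = (2C + 2 + N − H − X)/2 = (2·10 + 2 + 0 − 10 − 2)/2 = 10/2 = 5.
(Structurally: 1 ring(s) + 4 π bond(s) = 5.)

5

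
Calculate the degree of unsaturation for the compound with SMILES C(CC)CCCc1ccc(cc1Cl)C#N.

6

Molecular formula from the SMILES: C13H16ClN.
DoU = (2C + 2 + N − H − X)/2 = (2·13 + 2 + 1 − 16 − 1)/2 = 12/2 = 6.
(Structurally: 1 ring(s) + 5 π bond(s) = 6.)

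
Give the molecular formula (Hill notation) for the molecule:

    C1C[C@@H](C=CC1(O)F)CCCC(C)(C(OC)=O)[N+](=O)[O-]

Heavy atoms from the SMILES: 13 C, 1 F, 1 N, 5 O.
Implicit hydrogens by atom environment:
  5 × C: 2 H each → 10
  3 × C: 1 H each → 3
  3 × C: no H
  3 × O: no H
  2 × C: 3 H each → 6
  1 × F: no H
  1 × N (charge +1): no H
  1 × O: 1 H
  1 × O (charge -1): no H
  Total hydrogens = 20.
Molecular formula: C13H20FNO5

C13H20FNO5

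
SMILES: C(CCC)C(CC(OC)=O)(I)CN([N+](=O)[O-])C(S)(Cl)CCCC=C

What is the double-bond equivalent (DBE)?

Molecular formula from the SMILES: C15H26ClIN2O4S.
DoU = (2C + 2 + N − H − X)/2 = (2·15 + 2 + 2 − 26 − 2)/2 = 6/2 = 3.
(Structurally: 0 ring(s) + 3 π bond(s) = 3.)

3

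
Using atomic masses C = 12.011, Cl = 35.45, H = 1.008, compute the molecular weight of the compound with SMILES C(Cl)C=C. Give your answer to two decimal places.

76.52

Molecular formula: C3H5Cl.
M = 3×12.011 + 1×35.45 + 5×1.008 = 76.52 g/mol.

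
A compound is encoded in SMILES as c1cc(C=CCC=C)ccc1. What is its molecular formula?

Heavy atoms from the SMILES: 11 C.
Implicit hydrogens by atom environment:
  5 × C (aromatic): 1 H each → 5
  3 × C: 1 H each → 3
  2 × C: 2 H each → 4
  1 × C (aromatic): no H
  Total hydrogens = 12.
Molecular formula: C11H12

C11H12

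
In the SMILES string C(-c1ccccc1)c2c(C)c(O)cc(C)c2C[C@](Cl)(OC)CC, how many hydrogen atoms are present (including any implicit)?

25

Hydrogens are implicit in SMILES; fill each atom to its normal valence:
  6 × C (aromatic): 1 H each → 6
  6 × C (aromatic): no H
  4 × C: 3 H each → 12
  3 × C: 2 H each → 6
  1 × C: no H
  1 × Cl: no H
  1 × O: 1 H
  1 × O: no H
  Total hydrogens = 25.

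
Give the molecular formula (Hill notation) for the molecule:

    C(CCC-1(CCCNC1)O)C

C9H19NO

Heavy atoms from the SMILES: 9 C, 1 N, 1 O.
Implicit hydrogens by atom environment:
  7 × C: 2 H each → 14
  1 × C: 3 H
  1 × C: no H
  1 × N: 1 H
  1 × O: 1 H
  Total hydrogens = 19.
Molecular formula: C9H19NO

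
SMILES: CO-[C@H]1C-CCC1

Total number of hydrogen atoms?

Hydrogens are implicit in SMILES; fill each atom to its normal valence:
  4 × C: 2 H each → 8
  1 × C: 3 H
  1 × C: 1 H
  1 × O: no H
  Total hydrogens = 12.

12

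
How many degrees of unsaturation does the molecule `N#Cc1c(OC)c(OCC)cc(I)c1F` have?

6

Molecular formula from the SMILES: C10H9FINO2.
DoU = (2C + 2 + N − H − X)/2 = (2·10 + 2 + 1 − 9 − 2)/2 = 12/2 = 6.
(Structurally: 1 ring(s) + 5 π bond(s) = 6.)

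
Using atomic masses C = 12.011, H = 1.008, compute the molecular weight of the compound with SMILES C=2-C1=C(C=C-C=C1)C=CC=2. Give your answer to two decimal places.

128.17

Molecular formula: C10H8.
M = 10×12.011 + 8×1.008 = 128.17 g/mol.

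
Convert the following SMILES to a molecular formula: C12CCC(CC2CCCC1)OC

C11H20O

Heavy atoms from the SMILES: 11 C, 1 O.
Implicit hydrogens by atom environment:
  7 × C: 2 H each → 14
  3 × C: 1 H each → 3
  1 × C: 3 H
  1 × O: no H
  Total hydrogens = 20.
Molecular formula: C11H20O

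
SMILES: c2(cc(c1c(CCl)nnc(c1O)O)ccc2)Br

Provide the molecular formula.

C11H8BrClN2O2

Heavy atoms from the SMILES: 1 Br, 11 C, 1 Cl, 2 N, 2 O.
Implicit hydrogens by atom environment:
  6 × C (aromatic): no H
  4 × C (aromatic): 1 H each → 4
  2 × N (aromatic): no H
  2 × O: 1 H each → 2
  1 × Br: no H
  1 × C: 2 H
  1 × Cl: no H
  Total hydrogens = 8.
Molecular formula: C11H8BrClN2O2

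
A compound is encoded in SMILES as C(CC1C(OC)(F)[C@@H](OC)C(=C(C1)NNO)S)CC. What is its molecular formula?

Heavy atoms from the SMILES: 12 C, 1 F, 2 N, 3 O, 1 S.
Implicit hydrogens by atom environment:
  4 × C: 2 H each → 8
  3 × C: 3 H each → 9
  3 × C: no H
  2 × C: 1 H each → 2
  2 × N: 1 H each → 2
  2 × O: no H
  1 × F: no H
  1 × O: 1 H
  1 × S: 1 H
  Total hydrogens = 23.
Molecular formula: C12H23FN2O3S

C12H23FN2O3S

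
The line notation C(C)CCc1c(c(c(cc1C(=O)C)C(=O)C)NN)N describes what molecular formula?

C14H21N3O2

Heavy atoms from the SMILES: 14 C, 3 N, 2 O.
Implicit hydrogens by atom environment:
  5 × C (aromatic): no H
  3 × C: 3 H each → 9
  3 × C: 2 H each → 6
  2 × C: no H
  2 × N: 2 H each → 4
  2 × O: no H
  1 × C (aromatic): 1 H
  1 × N: 1 H
  Total hydrogens = 21.
Molecular formula: C14H21N3O2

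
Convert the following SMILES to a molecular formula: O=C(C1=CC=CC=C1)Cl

C7H5ClO

Heavy atoms from the SMILES: 7 C, 1 Cl, 1 O.
Implicit hydrogens by atom environment:
  5 × C (aromatic): 1 H each → 5
  1 × C (aromatic): no H
  1 × C: no H
  1 × Cl: no H
  1 × O: no H
  Total hydrogens = 5.
Molecular formula: C7H5ClO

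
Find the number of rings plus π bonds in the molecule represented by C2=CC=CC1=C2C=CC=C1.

Molecular formula from the SMILES: C10H8.
DoU = (2C + 2 + N − H − X)/2 = (2·10 + 2 + 0 − 8 − 0)/2 = 14/2 = 7.
(Structurally: 2 ring(s) + 5 π bond(s) = 7.)

7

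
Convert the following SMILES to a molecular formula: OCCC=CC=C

C6H10O

Heavy atoms from the SMILES: 6 C, 1 O.
Implicit hydrogens by atom environment:
  3 × C: 2 H each → 6
  3 × C: 1 H each → 3
  1 × O: 1 H
  Total hydrogens = 10.
Molecular formula: C6H10O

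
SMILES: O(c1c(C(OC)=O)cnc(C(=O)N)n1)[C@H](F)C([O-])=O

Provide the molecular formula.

Heavy atoms from the SMILES: 9 C, 1 F, 3 N, 6 O.
Implicit hydrogens by atom environment:
  5 × O: no H
  3 × C (aromatic): no H
  3 × C: no H
  2 × N (aromatic): no H
  1 × C: 3 H
  1 × C (aromatic): 1 H
  1 × C: 1 H
  1 × F: no H
  1 × N: 2 H
  1 × O (charge -1): no H
  Total hydrogens = 7.
Net charge -1.
Molecular formula: C9H7FN3O6-

C9H7FN3O6-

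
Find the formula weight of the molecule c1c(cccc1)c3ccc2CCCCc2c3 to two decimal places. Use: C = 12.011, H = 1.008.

208.30

Molecular formula: C16H16.
M = 16×12.011 + 16×1.008 = 208.30 g/mol.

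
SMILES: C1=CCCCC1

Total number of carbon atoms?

6

The symbol for carbon appears 6 times in the SMILES.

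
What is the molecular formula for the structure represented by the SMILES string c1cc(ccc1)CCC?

Heavy atoms from the SMILES: 9 C.
Implicit hydrogens by atom environment:
  5 × C (aromatic): 1 H each → 5
  2 × C: 2 H each → 4
  1 × C: 3 H
  1 × C (aromatic): no H
  Total hydrogens = 12.
Molecular formula: C9H12

C9H12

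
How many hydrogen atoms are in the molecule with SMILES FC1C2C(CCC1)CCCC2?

Hydrogens are implicit in SMILES; fill each atom to its normal valence:
  7 × C: 2 H each → 14
  3 × C: 1 H each → 3
  1 × F: no H
  Total hydrogens = 17.

17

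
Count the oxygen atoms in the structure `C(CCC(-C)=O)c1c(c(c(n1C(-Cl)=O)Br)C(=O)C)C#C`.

The symbol for oxygen appears 3 times in the SMILES.

3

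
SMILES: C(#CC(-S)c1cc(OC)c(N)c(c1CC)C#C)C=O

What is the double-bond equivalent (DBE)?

9

Molecular formula from the SMILES: C15H15NO2S.
DoU = (2C + 2 + N − H − X)/2 = (2·15 + 2 + 1 − 15 − 0)/2 = 18/2 = 9.
(Structurally: 1 ring(s) + 8 π bond(s) = 9.)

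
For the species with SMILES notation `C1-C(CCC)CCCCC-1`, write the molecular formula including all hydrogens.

Heavy atoms from the SMILES: 10 C.
Implicit hydrogens by atom environment:
  8 × C: 2 H each → 16
  1 × C: 3 H
  1 × C: 1 H
  Total hydrogens = 20.
Molecular formula: C10H20

C10H20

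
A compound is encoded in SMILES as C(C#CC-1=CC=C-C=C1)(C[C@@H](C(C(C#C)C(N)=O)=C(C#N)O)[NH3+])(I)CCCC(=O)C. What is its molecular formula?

Heavy atoms from the SMILES: 23 C, 1 I, 3 N, 3 O.
Implicit hydrogens by atom environment:
  9 × C: no H
  5 × C (aromatic): 1 H each → 5
  4 × C: 2 H each → 8
  3 × C: 1 H each → 3
  2 × O: no H
  1 × C: 3 H
  1 × C (aromatic): no H
  1 × I: no H
  1 × N (charge +1): 3 H
  1 × N: 2 H
  1 × N: no H
  1 × O: 1 H
  Total hydrogens = 25.
Net charge +1.
Molecular formula: C23H25IN3O3+

C23H25IN3O3+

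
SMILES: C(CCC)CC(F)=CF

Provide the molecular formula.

Heavy atoms from the SMILES: 7 C, 2 F.
Implicit hydrogens by atom environment:
  4 × C: 2 H each → 8
  2 × F: no H
  1 × C: 3 H
  1 × C: 1 H
  1 × C: no H
  Total hydrogens = 12.
Molecular formula: C7H12F2

C7H12F2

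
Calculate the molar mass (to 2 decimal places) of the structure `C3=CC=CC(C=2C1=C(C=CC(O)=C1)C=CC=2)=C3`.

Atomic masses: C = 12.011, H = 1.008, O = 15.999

220.27

Molecular formula: C16H12O.
M = 16×12.011 + 12×1.008 + 1×15.999 = 220.27 g/mol.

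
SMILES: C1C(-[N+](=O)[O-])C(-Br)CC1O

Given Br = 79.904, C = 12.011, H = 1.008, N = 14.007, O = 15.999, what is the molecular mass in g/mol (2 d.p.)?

210.03

Molecular formula: C5H8BrNO3.
M = 1×79.904 + 5×12.011 + 8×1.008 + 1×14.007 + 3×15.999 = 210.03 g/mol.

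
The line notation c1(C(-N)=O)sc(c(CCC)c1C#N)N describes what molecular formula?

Heavy atoms from the SMILES: 9 C, 3 N, 1 O, 1 S.
Implicit hydrogens by atom environment:
  4 × C (aromatic): no H
  2 × C: 2 H each → 4
  2 × C: no H
  2 × N: 2 H each → 4
  1 × C: 3 H
  1 × N: no H
  1 × O: no H
  1 × S (aromatic): no H
  Total hydrogens = 11.
Molecular formula: C9H11N3OS

C9H11N3OS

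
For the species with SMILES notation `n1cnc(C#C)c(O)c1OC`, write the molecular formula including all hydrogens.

C7H6N2O2

Heavy atoms from the SMILES: 7 C, 2 N, 2 O.
Implicit hydrogens by atom environment:
  3 × C (aromatic): no H
  2 × N (aromatic): no H
  1 × C: 3 H
  1 × C (aromatic): 1 H
  1 × C: 1 H
  1 × C: no H
  1 × O: 1 H
  1 × O: no H
  Total hydrogens = 6.
Molecular formula: C7H6N2O2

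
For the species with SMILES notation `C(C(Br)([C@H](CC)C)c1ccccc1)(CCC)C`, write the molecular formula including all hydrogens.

C16H25Br

Heavy atoms from the SMILES: 1 Br, 16 C.
Implicit hydrogens by atom environment:
  5 × C (aromatic): 1 H each → 5
  4 × C: 3 H each → 12
  3 × C: 2 H each → 6
  2 × C: 1 H each → 2
  1 × Br: no H
  1 × C: no H
  1 × C (aromatic): no H
  Total hydrogens = 25.
Molecular formula: C16H25Br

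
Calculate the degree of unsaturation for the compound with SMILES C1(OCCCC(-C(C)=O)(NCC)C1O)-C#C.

4

Molecular formula from the SMILES: C12H19NO3.
DoU = (2C + 2 + N − H − X)/2 = (2·12 + 2 + 1 − 19 − 0)/2 = 8/2 = 4.
(Structurally: 1 ring(s) + 3 π bond(s) = 4.)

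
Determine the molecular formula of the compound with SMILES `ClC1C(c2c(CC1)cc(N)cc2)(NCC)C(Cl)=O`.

C13H16Cl2N2O

Heavy atoms from the SMILES: 13 C, 2 Cl, 2 N, 1 O.
Implicit hydrogens by atom environment:
  3 × C: 2 H each → 6
  3 × C (aromatic): 1 H each → 3
  3 × C (aromatic): no H
  2 × C: no H
  2 × Cl: no H
  1 × C: 3 H
  1 × C: 1 H
  1 × N: 2 H
  1 × N: 1 H
  1 × O: no H
  Total hydrogens = 16.
Molecular formula: C13H16Cl2N2O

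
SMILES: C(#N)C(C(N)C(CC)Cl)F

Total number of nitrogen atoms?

2

The symbol for nitrogen appears 2 times in the SMILES.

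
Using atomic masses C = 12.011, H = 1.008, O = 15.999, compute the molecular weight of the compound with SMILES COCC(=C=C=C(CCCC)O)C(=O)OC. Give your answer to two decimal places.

226.27

Molecular formula: C12H18O4.
M = 12×12.011 + 18×1.008 + 4×15.999 = 226.27 g/mol.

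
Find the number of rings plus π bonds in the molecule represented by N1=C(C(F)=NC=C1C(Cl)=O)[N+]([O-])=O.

Molecular formula from the SMILES: C5HClFN3O3.
DoU = (2C + 2 + N − H − X)/2 = (2·5 + 2 + 3 − 1 − 2)/2 = 12/2 = 6.
(Structurally: 1 ring(s) + 5 π bond(s) = 6.)

6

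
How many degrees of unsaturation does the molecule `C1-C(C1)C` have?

Molecular formula from the SMILES: C4H8.
DoU = (2C + 2 + N − H − X)/2 = (2·4 + 2 + 0 − 8 − 0)/2 = 2/2 = 1.
(Structurally: 1 ring(s) + 0 π bond(s) = 1.)

1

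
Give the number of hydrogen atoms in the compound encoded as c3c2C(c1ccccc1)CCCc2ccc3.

16

Hydrogens are implicit in SMILES; fill each atom to its normal valence:
  9 × C (aromatic): 1 H each → 9
  3 × C: 2 H each → 6
  3 × C (aromatic): no H
  1 × C: 1 H
  Total hydrogens = 16.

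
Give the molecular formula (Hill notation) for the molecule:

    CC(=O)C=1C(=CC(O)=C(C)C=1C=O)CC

Heavy atoms from the SMILES: 12 C, 3 O.
Implicit hydrogens by atom environment:
  5 × C (aromatic): no H
  3 × C: 3 H each → 9
  2 × O: no H
  1 × C: 2 H
  1 × C (aromatic): 1 H
  1 × C: 1 H
  1 × C: no H
  1 × O: 1 H
  Total hydrogens = 14.
Molecular formula: C12H14O3

C12H14O3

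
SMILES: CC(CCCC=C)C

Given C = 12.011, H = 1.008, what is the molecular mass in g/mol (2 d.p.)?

Molecular formula: C8H16.
M = 8×12.011 + 16×1.008 = 112.22 g/mol.

112.22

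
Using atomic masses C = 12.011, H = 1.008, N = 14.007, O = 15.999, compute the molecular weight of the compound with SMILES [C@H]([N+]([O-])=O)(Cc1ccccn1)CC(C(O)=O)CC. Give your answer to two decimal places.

252.27

Molecular formula: C12H16N2O4.
M = 12×12.011 + 16×1.008 + 2×14.007 + 4×15.999 = 252.27 g/mol.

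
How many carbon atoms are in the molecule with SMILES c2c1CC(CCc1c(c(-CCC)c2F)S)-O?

The symbol for carbon appears 13 times in the SMILES. Lowercase c denotes aromatic carbon and counts toward C.

13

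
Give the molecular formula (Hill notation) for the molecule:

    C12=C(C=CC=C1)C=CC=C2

Heavy atoms from the SMILES: 10 C.
Implicit hydrogens by atom environment:
  8 × C (aromatic): 1 H each → 8
  2 × C (aromatic): no H
  Total hydrogens = 8.
Molecular formula: C10H8

C10H8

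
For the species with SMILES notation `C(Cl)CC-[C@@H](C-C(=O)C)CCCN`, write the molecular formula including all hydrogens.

C10H20ClNO

Heavy atoms from the SMILES: 10 C, 1 Cl, 1 N, 1 O.
Implicit hydrogens by atom environment:
  7 × C: 2 H each → 14
  1 × C: 3 H
  1 × C: 1 H
  1 × C: no H
  1 × Cl: no H
  1 × N: 2 H
  1 × O: no H
  Total hydrogens = 20.
Molecular formula: C10H20ClNO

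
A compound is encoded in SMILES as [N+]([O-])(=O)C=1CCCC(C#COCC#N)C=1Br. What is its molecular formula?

C10H9BrN2O3

Heavy atoms from the SMILES: 1 Br, 10 C, 2 N, 3 O.
Implicit hydrogens by atom environment:
  5 × C: no H
  4 × C: 2 H each → 8
  2 × O: no H
  1 × Br: no H
  1 × C: 1 H
  1 × N (charge +1): no H
  1 × N: no H
  1 × O (charge -1): no H
  Total hydrogens = 9.
Molecular formula: C10H9BrN2O3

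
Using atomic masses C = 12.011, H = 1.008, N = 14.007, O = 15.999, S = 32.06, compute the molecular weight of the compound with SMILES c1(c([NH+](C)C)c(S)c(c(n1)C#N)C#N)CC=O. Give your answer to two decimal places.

247.30

Molecular formula: C11H11N4OS+.
M = 11×12.011 + 11×1.008 + 4×14.007 + 1×15.999 + 1×32.06 = 247.30 g/mol.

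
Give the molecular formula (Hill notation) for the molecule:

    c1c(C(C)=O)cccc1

Heavy atoms from the SMILES: 8 C, 1 O.
Implicit hydrogens by atom environment:
  5 × C (aromatic): 1 H each → 5
  1 × C: 3 H
  1 × C (aromatic): no H
  1 × C: no H
  1 × O: no H
  Total hydrogens = 8.
Molecular formula: C8H8O

C8H8O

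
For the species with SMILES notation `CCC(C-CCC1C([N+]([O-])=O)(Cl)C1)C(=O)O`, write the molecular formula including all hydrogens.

C10H16ClNO4

Heavy atoms from the SMILES: 10 C, 1 Cl, 1 N, 4 O.
Implicit hydrogens by atom environment:
  5 × C: 2 H each → 10
  2 × C: 1 H each → 2
  2 × C: no H
  2 × O: no H
  1 × C: 3 H
  1 × Cl: no H
  1 × N (charge +1): no H
  1 × O: 1 H
  1 × O (charge -1): no H
  Total hydrogens = 16.
Molecular formula: C10H16ClNO4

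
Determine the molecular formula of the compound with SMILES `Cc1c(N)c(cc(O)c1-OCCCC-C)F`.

Heavy atoms from the SMILES: 12 C, 1 F, 1 N, 2 O.
Implicit hydrogens by atom environment:
  5 × C (aromatic): no H
  4 × C: 2 H each → 8
  2 × C: 3 H each → 6
  1 × C (aromatic): 1 H
  1 × F: no H
  1 × N: 2 H
  1 × O: 1 H
  1 × O: no H
  Total hydrogens = 18.
Molecular formula: C12H18FNO2

C12H18FNO2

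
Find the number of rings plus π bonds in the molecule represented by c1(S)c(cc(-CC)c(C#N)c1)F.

6

Molecular formula from the SMILES: C9H8FNS.
DoU = (2C + 2 + N − H − X)/2 = (2·9 + 2 + 1 − 8 − 1)/2 = 12/2 = 6.
(Structurally: 1 ring(s) + 5 π bond(s) = 6.)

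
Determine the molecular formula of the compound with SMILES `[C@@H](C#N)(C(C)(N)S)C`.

Heavy atoms from the SMILES: 5 C, 2 N, 1 S.
Implicit hydrogens by atom environment:
  2 × C: 3 H each → 6
  2 × C: no H
  1 × C: 1 H
  1 × N: 2 H
  1 × N: no H
  1 × S: 1 H
  Total hydrogens = 10.
Molecular formula: C5H10N2S

C5H10N2S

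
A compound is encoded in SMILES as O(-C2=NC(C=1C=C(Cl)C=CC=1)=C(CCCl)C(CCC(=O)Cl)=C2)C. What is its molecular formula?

Heavy atoms from the SMILES: 17 C, 3 Cl, 1 N, 2 O.
Implicit hydrogens by atom environment:
  6 × C (aromatic): no H
  5 × C (aromatic): 1 H each → 5
  4 × C: 2 H each → 8
  3 × Cl: no H
  2 × O: no H
  1 × C: 3 H
  1 × C: no H
  1 × N (aromatic): no H
  Total hydrogens = 16.
Molecular formula: C17H16Cl3NO2

C17H16Cl3NO2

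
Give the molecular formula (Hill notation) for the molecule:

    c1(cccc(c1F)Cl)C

C7H6ClF

Heavy atoms from the SMILES: 7 C, 1 Cl, 1 F.
Implicit hydrogens by atom environment:
  3 × C (aromatic): 1 H each → 3
  3 × C (aromatic): no H
  1 × C: 3 H
  1 × Cl: no H
  1 × F: no H
  Total hydrogens = 6.
Molecular formula: C7H6ClF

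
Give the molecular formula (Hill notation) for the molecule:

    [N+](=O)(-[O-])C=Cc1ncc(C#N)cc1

C8H5N3O2

Heavy atoms from the SMILES: 8 C, 3 N, 2 O.
Implicit hydrogens by atom environment:
  3 × C (aromatic): 1 H each → 3
  2 × C: 1 H each → 2
  2 × C (aromatic): no H
  1 × C: no H
  1 × N (aromatic): no H
  1 × N: no H
  1 × N (charge +1): no H
  1 × O: no H
  1 × O (charge -1): no H
  Total hydrogens = 5.
Molecular formula: C8H5N3O2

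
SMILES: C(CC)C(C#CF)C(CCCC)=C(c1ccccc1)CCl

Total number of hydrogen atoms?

Hydrogens are implicit in SMILES; fill each atom to its normal valence:
  6 × C: 2 H each → 12
  5 × C (aromatic): 1 H each → 5
  4 × C: no H
  2 × C: 3 H each → 6
  1 × C: 1 H
  1 × C (aromatic): no H
  1 × Cl: no H
  1 × F: no H
  Total hydrogens = 24.

24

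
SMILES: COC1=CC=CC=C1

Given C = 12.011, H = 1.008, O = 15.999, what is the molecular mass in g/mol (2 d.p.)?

108.14

Molecular formula: C7H8O.
M = 7×12.011 + 8×1.008 + 1×15.999 = 108.14 g/mol.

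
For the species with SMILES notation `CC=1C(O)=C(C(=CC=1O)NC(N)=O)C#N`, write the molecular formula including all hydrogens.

C9H9N3O3

Heavy atoms from the SMILES: 9 C, 3 N, 3 O.
Implicit hydrogens by atom environment:
  5 × C (aromatic): no H
  2 × C: no H
  2 × O: 1 H each → 2
  1 × C: 3 H
  1 × C (aromatic): 1 H
  1 × N: 2 H
  1 × N: 1 H
  1 × N: no H
  1 × O: no H
  Total hydrogens = 9.
Molecular formula: C9H9N3O3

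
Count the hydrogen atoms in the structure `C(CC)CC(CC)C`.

18

Hydrogens are implicit in SMILES; fill each atom to its normal valence:
  4 × C: 2 H each → 8
  3 × C: 3 H each → 9
  1 × C: 1 H
  Total hydrogens = 18.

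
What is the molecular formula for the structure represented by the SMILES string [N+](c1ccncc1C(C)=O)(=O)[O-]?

Heavy atoms from the SMILES: 7 C, 2 N, 3 O.
Implicit hydrogens by atom environment:
  3 × C (aromatic): 1 H each → 3
  2 × C (aromatic): no H
  2 × O: no H
  1 × C: 3 H
  1 × C: no H
  1 × N (aromatic): no H
  1 × N (charge +1): no H
  1 × O (charge -1): no H
  Total hydrogens = 6.
Molecular formula: C7H6N2O3

C7H6N2O3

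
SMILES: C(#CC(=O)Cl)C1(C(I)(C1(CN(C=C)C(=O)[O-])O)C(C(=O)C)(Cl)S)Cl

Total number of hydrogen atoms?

10

Hydrogens are implicit in SMILES; fill each atom to its normal valence:
  9 × C: no H
  3 × Cl: no H
  3 × O: no H
  2 × C: 2 H each → 4
  1 × C: 3 H
  1 × C: 1 H
  1 × I: no H
  1 × N: no H
  1 × O: 1 H
  1 × O (charge -1): no H
  1 × S: 1 H
  Total hydrogens = 10.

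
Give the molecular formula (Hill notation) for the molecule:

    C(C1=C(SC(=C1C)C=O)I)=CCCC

C11H13IOS

Heavy atoms from the SMILES: 11 C, 1 I, 1 O, 1 S.
Implicit hydrogens by atom environment:
  4 × C (aromatic): no H
  3 × C: 1 H each → 3
  2 × C: 3 H each → 6
  2 × C: 2 H each → 4
  1 × I: no H
  1 × O: no H
  1 × S (aromatic): no H
  Total hydrogens = 13.
Molecular formula: C11H13IOS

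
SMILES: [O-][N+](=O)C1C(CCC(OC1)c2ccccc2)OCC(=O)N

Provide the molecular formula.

Heavy atoms from the SMILES: 14 C, 2 N, 5 O.
Implicit hydrogens by atom environment:
  5 × C (aromatic): 1 H each → 5
  4 × C: 2 H each → 8
  4 × O: no H
  3 × C: 1 H each → 3
  1 × C (aromatic): no H
  1 × C: no H
  1 × N: 2 H
  1 × N (charge +1): no H
  1 × O (charge -1): no H
  Total hydrogens = 18.
Molecular formula: C14H18N2O5

C14H18N2O5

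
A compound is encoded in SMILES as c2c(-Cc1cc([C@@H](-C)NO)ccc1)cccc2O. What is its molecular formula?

Heavy atoms from the SMILES: 15 C, 1 N, 2 O.
Implicit hydrogens by atom environment:
  8 × C (aromatic): 1 H each → 8
  4 × C (aromatic): no H
  2 × O: 1 H each → 2
  1 × C: 3 H
  1 × C: 2 H
  1 × C: 1 H
  1 × N: 1 H
  Total hydrogens = 17.
Molecular formula: C15H17NO2

C15H17NO2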